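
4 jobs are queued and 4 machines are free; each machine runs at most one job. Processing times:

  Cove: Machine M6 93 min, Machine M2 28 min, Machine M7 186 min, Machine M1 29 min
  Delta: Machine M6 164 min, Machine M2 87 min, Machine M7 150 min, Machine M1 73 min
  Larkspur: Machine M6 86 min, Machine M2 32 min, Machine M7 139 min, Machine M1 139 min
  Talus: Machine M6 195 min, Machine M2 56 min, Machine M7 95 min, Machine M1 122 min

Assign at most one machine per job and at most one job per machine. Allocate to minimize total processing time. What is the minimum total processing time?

This is a one-to-one assignment (minimum-cost bipartite matching).
Optimal: Cove→Machine M2 (28 min), Delta→Machine M1 (73 min), Larkspur→Machine M6 (86 min), Talus→Machine M7 (95 min) — total 28+73+86+95 = 282 min.
Next-best assignment: Cove→Machine M6, Delta→Machine M1, Larkspur→Machine M2, Talus→Machine M7 = 293 min.
No other one-to-one assignment undercuts 282 min.

Minimum total: 282 min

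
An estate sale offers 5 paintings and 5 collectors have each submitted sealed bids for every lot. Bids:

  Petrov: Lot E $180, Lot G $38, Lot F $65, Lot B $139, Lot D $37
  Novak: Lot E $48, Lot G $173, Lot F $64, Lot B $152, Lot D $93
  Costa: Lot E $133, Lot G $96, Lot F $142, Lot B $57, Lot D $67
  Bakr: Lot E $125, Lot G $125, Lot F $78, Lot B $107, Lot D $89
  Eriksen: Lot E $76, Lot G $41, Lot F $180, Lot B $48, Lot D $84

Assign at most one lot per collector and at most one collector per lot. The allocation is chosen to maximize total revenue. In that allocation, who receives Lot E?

Optimal: Petrov→Lot B ($139), Novak→Lot G ($173), Costa→Lot E ($133), Bakr→Lot D ($89), Eriksen→Lot F ($180) — total 139+173+133+89+180 = $714.
Row-greedy (each collector in turn takes its best remaining lot) gives $686, worse by 28.
Costa's own top lot is Lot F ($142), but forcing Costa→Lot F and reassigning the rest optimally gives only $686 — worse by 28.

Costa receives Lot E.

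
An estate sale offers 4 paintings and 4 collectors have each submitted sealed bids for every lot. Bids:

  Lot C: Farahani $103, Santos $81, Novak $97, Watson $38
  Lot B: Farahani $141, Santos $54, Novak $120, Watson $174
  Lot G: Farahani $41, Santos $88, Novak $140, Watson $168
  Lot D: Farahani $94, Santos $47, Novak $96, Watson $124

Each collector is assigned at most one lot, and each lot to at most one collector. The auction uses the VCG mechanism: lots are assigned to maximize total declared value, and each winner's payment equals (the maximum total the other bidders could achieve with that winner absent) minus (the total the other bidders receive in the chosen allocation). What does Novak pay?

Efficient allocation: Farahani→Lot D ($94), Santos→Lot C ($81), Novak→Lot G ($140), Watson→Lot B ($174); total welfare W = $489.
Novak receives Lot G at value $140, so the others get W − 140 = $349.
Without Novak: best allocation of the remaining 3 bidders over all 4 lots is Farahani→Lot B ($141), Santos→Lot C ($81), Watson→Lot G ($168), total $390.
VCG payment = (others' best without Novak) − (others' welfare with Novak) = 390 − 349 = $41.

Novak pays $41.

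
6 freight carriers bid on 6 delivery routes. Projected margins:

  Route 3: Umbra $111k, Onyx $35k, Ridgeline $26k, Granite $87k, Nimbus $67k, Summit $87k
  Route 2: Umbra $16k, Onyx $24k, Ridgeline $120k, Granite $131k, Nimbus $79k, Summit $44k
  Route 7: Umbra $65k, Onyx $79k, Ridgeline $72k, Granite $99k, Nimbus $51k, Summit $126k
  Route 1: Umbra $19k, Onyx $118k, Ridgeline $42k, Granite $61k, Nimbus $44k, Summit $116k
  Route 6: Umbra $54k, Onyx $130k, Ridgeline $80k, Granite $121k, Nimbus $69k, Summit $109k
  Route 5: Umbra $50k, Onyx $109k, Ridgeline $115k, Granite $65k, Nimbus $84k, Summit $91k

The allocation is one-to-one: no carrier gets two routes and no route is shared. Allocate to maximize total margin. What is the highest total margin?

Maximum total: $680k

Optimal: Umbra→Route 3 ($111k), Onyx→Route 1 ($118k), Ridgeline→Route 2 ($120k), Granite→Route 6 ($121k), Nimbus→Route 5 ($84k), Summit→Route 7 ($126k) — total 111+118+120+121+84+126 = $680k.
Column-greedy (each route in turn goes to its best remaining carrier) gives $650k, worse by 30.
Next-best assignment: Umbra→Route 3, Onyx→Route 1, Ridgeline→Route 5, Granite→Route 2, Nimbus→Route 6, Summit→Route 7 = $670k.
Swapping Summit↔Onyx (Summit→Route 1 $116k, Onyx→Route 7 $79k) loses 49.
Every other assignment is strictly worse.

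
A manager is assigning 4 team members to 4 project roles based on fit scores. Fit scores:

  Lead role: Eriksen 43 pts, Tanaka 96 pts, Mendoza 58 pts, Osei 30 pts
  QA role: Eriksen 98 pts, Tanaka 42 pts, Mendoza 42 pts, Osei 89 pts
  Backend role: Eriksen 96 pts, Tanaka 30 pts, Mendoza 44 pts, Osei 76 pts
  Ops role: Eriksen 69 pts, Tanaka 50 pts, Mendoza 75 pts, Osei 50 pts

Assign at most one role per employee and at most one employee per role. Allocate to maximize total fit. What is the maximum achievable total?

Max total: 356 pts

Optimal: Eriksen→Backend role (96 pts), Tanaka→Lead role (96 pts), Mendoza→Ops role (75 pts), Osei→QA role (89 pts) — total 96+96+75+89 = 356 pts.
Max-entry greedy (repeatedly take the single best remaining cell) gives 345 pts, worse by 11.
Next-best assignment: Eriksen→QA role, Tanaka→Lead role, Mendoza→Ops role, Osei→Backend role = 345 pts.
Checked against all permutations: 356 pts is optimal.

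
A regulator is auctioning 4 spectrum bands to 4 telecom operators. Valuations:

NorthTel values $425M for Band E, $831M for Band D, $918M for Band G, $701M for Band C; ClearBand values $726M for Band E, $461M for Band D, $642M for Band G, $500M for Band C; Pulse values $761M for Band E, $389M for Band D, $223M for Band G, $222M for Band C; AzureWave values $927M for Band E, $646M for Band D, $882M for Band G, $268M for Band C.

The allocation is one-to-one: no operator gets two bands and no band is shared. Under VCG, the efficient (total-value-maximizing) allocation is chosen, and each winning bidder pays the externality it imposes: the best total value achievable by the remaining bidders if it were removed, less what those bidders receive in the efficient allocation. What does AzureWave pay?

AzureWave pays $142M.

Efficient allocation: NorthTel→Band D ($831M), ClearBand→Band C ($500M), Pulse→Band E ($761M), AzureWave→Band G ($882M); total welfare W = $2974M.
AzureWave receives Band G at value $882M, so the others get W − 882 = $2092M.
Without AzureWave: best allocation of the remaining 3 bidders over all 4 bands is NorthTel→Band D ($831M), ClearBand→Band G ($642M), Pulse→Band E ($761M), total $2234M.
VCG payment = (others' best without AzureWave) − (others' welfare with AzureWave) = 2234 − 2092 = $142M.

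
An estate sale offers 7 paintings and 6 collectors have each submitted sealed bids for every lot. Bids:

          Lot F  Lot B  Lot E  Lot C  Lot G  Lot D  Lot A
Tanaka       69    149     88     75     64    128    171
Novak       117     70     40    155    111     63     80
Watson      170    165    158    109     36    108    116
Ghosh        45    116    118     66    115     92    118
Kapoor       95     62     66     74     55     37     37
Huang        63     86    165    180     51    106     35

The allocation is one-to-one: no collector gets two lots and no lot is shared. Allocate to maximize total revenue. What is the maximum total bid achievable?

Optimal: Tanaka→Lot A ($171), Novak→Lot C ($155), Watson→Lot B ($165), Ghosh→Lot G ($115), Kapoor→Lot F ($95), Huang→Lot E ($165) — total 171+155+165+115+95+165 = $866.
Row-greedy (each collector in turn takes its best remaining lot) gives $782, worse by 84.
Swapping Tanaka↔Watson (Tanaka→Lot B $149, Watson→Lot A $116) loses 71.

Max total: $866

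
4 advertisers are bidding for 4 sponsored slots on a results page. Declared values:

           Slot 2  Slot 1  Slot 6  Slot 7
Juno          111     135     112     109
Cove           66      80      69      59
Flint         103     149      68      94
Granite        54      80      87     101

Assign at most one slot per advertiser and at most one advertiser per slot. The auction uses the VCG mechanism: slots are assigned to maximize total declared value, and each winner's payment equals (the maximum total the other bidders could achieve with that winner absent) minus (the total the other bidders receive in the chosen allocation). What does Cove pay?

Cove pays $1.

Efficient allocation: Juno→Slot 2 ($111), Cove→Slot 6 ($69), Flint→Slot 1 ($149), Granite→Slot 7 ($101); total welfare W = $430.
Cove receives Slot 6 at value $69, so the others get W − 69 = $361.
Without Cove: best allocation of the remaining 3 bidders over all 4 slots is Juno→Slot 6 ($112), Flint→Slot 1 ($149), Granite→Slot 7 ($101), total $362.
VCG payment = (others' best without Cove) − (others' welfare with Cove) = 362 − 361 = $1.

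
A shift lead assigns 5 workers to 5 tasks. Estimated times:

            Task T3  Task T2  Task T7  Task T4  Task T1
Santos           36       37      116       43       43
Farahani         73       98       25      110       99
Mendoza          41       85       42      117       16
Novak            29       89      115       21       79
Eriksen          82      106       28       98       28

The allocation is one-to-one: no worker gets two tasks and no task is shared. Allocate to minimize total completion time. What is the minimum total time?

Min total: 152 min

This is a one-to-one assignment (minimum-cost bipartite matching).
Optimal: Santos→Task T2 (37 min), Farahani→Task T7 (25 min), Mendoza→Task T3 (41 min), Novak→Task T4 (21 min), Eriksen→Task T1 (28 min) — total 37+25+41+21+28 = 152 min.
Min-entry greedy (repeatedly take the single cheapest remaining cell) gives 204 min, worse by 52.
Next-best assignment: Santos→Task T2, Farahani→Task T3, Mendoza→Task T1, Novak→Task T4, Eriksen→Task T7 = 175 min.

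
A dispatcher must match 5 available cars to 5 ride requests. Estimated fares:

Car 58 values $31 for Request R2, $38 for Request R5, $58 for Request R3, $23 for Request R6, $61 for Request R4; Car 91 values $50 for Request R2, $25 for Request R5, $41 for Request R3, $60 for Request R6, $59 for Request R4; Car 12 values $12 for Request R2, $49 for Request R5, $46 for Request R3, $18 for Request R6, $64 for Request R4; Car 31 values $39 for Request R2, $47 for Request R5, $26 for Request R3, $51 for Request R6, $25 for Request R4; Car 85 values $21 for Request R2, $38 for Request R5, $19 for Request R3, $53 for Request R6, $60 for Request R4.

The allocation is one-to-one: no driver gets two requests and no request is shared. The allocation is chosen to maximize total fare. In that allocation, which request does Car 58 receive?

This is the linear assignment problem.
Optimal: Car 58→Request R3 ($58), Car 91→Request R2 ($50), Car 12→Request R4 ($64), Car 31→Request R5 ($47), Car 85→Request R6 ($53) — total 58+50+64+47+53 = $272.
Swapping Car 31↔Car 12 (Car 31→Request R4 $25, Car 12→Request R5 $49) loses 37.
Checked against all permutations: $272 is optimal.
Car 58's own top request is Request R4 ($61), but forcing Car 58→Request R4 and reassigning the rest optimally gives only $257 — worse by 15.

Car 58 receives Request R3.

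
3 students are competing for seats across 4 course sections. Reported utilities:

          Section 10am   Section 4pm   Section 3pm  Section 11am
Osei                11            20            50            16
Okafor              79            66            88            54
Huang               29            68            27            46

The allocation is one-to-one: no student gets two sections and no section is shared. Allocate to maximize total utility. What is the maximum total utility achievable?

This is the linear assignment problem.
Optimal: Osei→Section 3pm (50 points), Okafor→Section 10am (79 points), Huang→Section 4pm (68 points) — total 50+79+68 = 197 points.
Max-entry greedy (repeatedly take the single best remaining cell) gives 172 points, worse by 25.
Every other assignment is strictly worse.

Max total: 197 points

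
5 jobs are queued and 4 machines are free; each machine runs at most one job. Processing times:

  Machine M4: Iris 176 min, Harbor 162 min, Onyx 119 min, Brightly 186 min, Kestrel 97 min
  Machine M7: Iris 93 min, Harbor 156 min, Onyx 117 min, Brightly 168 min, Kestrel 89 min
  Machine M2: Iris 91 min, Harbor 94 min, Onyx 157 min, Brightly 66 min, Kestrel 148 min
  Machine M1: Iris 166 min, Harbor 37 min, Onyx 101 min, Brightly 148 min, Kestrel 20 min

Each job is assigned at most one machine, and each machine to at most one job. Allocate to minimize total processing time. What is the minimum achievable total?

Min total: 293 min

Optimal: Kestrel→Machine M4 (97 min), Iris→Machine M7 (93 min), Brightly→Machine M2 (66 min), Harbor→Machine M1 (37 min) — total 97+93+66+37 = 293 min.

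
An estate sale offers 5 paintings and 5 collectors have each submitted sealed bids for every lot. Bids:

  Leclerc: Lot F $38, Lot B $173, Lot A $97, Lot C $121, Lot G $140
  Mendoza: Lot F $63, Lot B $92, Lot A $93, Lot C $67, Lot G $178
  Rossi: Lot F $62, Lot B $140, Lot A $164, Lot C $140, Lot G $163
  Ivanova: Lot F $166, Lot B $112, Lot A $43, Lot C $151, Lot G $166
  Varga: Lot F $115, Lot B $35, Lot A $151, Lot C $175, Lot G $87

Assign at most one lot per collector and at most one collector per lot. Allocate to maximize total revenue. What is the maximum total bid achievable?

Max total: $856

Optimal: Leclerc→Lot B ($173), Mendoza→Lot G ($178), Rossi→Lot A ($164), Ivanova→Lot F ($166), Varga→Lot C ($175) — total 173+178+164+166+175 = $856.
Next-best assignment: Leclerc→Lot B, Mendoza→Lot G, Rossi→Lot C, Ivanova→Lot F, Varga→Lot A = $808.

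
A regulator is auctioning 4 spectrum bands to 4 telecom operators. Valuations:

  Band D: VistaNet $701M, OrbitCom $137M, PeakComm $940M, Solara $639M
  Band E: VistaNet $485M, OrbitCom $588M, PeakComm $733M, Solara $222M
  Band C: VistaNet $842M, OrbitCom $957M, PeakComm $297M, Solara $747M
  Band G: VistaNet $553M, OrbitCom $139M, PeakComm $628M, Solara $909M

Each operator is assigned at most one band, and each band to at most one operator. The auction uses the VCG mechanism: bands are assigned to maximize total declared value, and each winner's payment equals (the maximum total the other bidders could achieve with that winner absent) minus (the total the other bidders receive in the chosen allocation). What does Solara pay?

Efficient allocation: VistaNet→Band D ($701M), OrbitCom→Band C ($957M), PeakComm→Band E ($733M), Solara→Band G ($909M); total welfare W = $3300M.
Solara receives Band G at value $909M, so the others get W − 909 = $2391M.
Without Solara: best allocation of the remaining 3 bidders over all 4 bands is VistaNet→Band G ($553M), OrbitCom→Band C ($957M), PeakComm→Band D ($940M), total $2450M.
VCG payment = (others' best without Solara) − (others' welfare with Solara) = 2450 − 2391 = $59M.

Solara pays $59M.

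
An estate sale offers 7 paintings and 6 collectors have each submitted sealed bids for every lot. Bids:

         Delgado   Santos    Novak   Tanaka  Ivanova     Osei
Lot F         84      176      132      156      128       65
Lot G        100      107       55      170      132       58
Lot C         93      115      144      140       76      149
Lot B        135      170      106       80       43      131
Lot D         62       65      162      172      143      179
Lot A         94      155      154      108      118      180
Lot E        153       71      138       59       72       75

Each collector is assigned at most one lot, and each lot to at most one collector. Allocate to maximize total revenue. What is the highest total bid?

Maximum total: $966

Optimal: Delgado→Lot E ($153), Santos→Lot F ($176), Novak→Lot C ($144), Tanaka→Lot G ($170), Ivanova→Lot D ($143), Osei→Lot A ($180) — total 153+176+144+170+143+180 = $966.
Column-greedy (each lot in turn goes to its best remaining collector) gives $910, worse by 56.
Next-best assignment: Delgado→Lot E, Santos→Lot B, Novak→Lot D, Tanaka→Lot G, Ivanova→Lot F, Osei→Lot A = $963.
Swapping Tanaka↔Ivanova (Tanaka→Lot D $172, Ivanova→Lot G $132) loses 9.
No other one-to-one assignment exceeds $966.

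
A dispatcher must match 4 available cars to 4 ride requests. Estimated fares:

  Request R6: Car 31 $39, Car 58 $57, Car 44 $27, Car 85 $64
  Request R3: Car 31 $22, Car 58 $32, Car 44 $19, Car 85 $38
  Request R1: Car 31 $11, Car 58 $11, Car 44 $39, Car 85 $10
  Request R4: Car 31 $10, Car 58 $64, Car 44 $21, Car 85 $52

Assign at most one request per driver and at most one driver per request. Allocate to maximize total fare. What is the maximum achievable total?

This is the linear assignment problem.
Optimal: Car 31→Request R3 ($22), Car 58→Request R4 ($64), Car 44→Request R1 ($39), Car 85→Request R6 ($64) — total 22+64+39+64 = $189.
Column-greedy (each request in turn goes to its best remaining driver) gives $145, worse by 44.

Max total: $189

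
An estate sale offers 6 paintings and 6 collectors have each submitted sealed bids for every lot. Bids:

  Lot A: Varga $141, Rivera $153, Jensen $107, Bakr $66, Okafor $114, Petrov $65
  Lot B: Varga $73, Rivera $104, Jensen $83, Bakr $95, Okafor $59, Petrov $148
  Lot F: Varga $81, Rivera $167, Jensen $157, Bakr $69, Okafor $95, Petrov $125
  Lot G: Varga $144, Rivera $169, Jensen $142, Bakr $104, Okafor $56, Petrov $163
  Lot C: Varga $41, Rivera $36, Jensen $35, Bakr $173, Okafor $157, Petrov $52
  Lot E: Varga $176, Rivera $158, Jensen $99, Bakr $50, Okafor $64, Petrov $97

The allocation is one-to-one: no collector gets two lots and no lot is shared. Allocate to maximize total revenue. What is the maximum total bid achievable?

Optimal: Varga→Lot E ($176), Rivera→Lot G ($169), Jensen→Lot F ($157), Bakr→Lot C ($173), Okafor→Lot A ($114), Petrov→Lot B ($148) — total 176+169+157+173+114+148 = $937.
No other one-to-one assignment exceeds $937.

Maximum total: $937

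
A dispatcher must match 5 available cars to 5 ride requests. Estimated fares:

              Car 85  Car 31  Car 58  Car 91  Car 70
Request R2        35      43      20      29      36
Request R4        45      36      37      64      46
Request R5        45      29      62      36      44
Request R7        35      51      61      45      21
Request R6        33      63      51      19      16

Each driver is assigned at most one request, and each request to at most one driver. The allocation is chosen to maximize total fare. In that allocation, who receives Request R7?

This is the linear assignment problem.
Optimal: Car 85→Request R5 ($45), Car 31→Request R6 ($63), Car 58→Request R7 ($61), Car 91→Request R4 ($64), Car 70→Request R2 ($36) — total 45+63+61+64+36 = $269.
Row-greedy (each driver in turn takes its best remaining request) gives $251, worse by 18.
Next-best assignment: Car 85→Request R2, Car 31→Request R6, Car 58→Request R7, Car 91→Request R4, Car 70→Request R5 = $267.
Car 58's own top request is Request R5 ($62), but forcing Car 58→Request R5 and reassigning the rest optimally gives only $260 — worse by 9.

Car 58 receives Request R7.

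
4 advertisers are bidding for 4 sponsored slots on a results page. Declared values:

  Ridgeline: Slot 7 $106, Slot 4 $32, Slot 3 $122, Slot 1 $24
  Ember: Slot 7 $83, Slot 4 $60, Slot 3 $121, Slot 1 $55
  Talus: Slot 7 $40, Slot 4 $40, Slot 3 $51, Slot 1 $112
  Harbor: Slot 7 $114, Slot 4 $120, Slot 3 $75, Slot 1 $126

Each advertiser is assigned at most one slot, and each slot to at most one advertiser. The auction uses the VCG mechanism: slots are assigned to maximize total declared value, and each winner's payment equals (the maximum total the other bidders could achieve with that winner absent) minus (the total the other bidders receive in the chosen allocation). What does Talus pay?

Efficient allocation: Ridgeline→Slot 7 ($106), Ember→Slot 3 ($121), Talus→Slot 1 ($112), Harbor→Slot 4 ($120); total welfare W = $459.
Talus receives Slot 1 at value $112, so the others get W − 112 = $347.
Without Talus: best allocation of the remaining 3 bidders over all 4 slots is Ridgeline→Slot 7 ($106), Ember→Slot 3 ($121), Harbor→Slot 1 ($126), total $353.
VCG payment = (others' best without Talus) − (others' welfare with Talus) = 353 − 347 = $6.

Talus pays $6.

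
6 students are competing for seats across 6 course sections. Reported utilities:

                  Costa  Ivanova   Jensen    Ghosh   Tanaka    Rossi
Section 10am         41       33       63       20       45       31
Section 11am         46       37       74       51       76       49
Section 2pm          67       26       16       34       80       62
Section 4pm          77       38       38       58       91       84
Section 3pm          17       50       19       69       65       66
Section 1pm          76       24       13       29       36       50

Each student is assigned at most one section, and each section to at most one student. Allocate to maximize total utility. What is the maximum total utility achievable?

Max total: 416 points

Optimal: Costa→Section 1pm (76 points), Ivanova→Section 10am (33 points), Jensen→Section 11am (74 points), Ghosh→Section 3pm (69 points), Tanaka→Section 2pm (80 points), Rossi→Section 4pm (84 points) — total 76+33+74+69+80+84 = 416 points.
Row-greedy (each student in turn takes its best remaining section) gives 330 points, worse by 86.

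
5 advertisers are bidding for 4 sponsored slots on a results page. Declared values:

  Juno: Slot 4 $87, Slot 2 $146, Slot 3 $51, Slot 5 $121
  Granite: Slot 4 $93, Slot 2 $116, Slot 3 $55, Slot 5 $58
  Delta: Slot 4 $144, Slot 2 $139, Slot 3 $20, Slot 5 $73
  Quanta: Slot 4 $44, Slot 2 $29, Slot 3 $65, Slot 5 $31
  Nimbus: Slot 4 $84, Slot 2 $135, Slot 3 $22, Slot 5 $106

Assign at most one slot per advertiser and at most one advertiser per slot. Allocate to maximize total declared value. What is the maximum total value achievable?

Max total: $465

Optimal: Delta→Slot 4 ($144), Nimbus→Slot 2 ($135), Quanta→Slot 3 ($65), Juno→Slot 5 ($121) — total 144+135+65+121 = $465.
Next-best assignment: Delta→Slot 4, Juno→Slot 2, Quanta→Slot 3, Nimbus→Slot 5 = $461.
No other one-to-one assignment exceeds $465.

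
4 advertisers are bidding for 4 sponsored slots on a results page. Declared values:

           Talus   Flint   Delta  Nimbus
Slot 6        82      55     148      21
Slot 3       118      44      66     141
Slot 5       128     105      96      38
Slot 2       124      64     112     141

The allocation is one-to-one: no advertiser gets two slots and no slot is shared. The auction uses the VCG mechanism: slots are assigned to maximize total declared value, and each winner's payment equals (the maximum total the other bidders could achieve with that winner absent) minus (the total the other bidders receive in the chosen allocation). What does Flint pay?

Flint pays $4.

Efficient allocation: Talus→Slot 2 ($124), Flint→Slot 5 ($105), Delta→Slot 6 ($148), Nimbus→Slot 3 ($141); total welfare W = $518.
Flint receives Slot 5 at value $105, so the others get W − 105 = $413.
Without Flint: best allocation of the remaining 3 bidders over all 4 slots is Talus→Slot 5 ($128), Delta→Slot 6 ($148), Nimbus→Slot 3 ($141), total $417.
VCG payment = (others' best without Flint) − (others' welfare with Flint) = 417 − 413 = $4.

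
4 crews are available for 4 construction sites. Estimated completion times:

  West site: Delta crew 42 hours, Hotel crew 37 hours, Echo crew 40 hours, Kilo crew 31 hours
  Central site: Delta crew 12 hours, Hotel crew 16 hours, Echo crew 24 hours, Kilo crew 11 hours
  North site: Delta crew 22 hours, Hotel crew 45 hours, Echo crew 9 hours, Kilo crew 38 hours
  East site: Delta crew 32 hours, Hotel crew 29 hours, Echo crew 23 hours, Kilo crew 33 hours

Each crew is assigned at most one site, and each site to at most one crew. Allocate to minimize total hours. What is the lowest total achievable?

Minimum total: 81 hours

Treat this as an assignment problem: match each crew to one site.
Optimal: Delta crew→Central site (12 hours), Hotel crew→East site (29 hours), Echo crew→North site (9 hours), Kilo crew→West site (31 hours) — total 12+29+9+31 = 81 hours.
Min-entry greedy (repeatedly take the single cheapest remaining cell) gives 91 hours, worse by 10.
Next-best assignment: Delta crew→East site, Hotel crew→Central site, Echo crew→North site, Kilo crew→West site = 88 hours.
Swapping Kilo crew↔Echo crew (Kilo crew→North site 38 hours, Echo crew→West site 40 hours) adds 38.
No other one-to-one assignment undercuts 81 hours.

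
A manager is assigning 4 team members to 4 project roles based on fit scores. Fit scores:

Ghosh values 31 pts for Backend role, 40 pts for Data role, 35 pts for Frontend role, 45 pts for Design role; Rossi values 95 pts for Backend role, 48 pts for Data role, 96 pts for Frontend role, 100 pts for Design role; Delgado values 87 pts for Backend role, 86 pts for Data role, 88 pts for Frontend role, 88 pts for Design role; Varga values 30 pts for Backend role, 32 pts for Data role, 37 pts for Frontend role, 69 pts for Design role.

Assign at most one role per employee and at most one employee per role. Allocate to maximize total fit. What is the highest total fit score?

Max total: 292 pts

This is a one-to-one assignment (maximum-weight bipartite matching).
Optimal: Ghosh→Data role (40 pts), Rossi→Backend role (95 pts), Delgado→Frontend role (88 pts), Varga→Design role (69 pts) — total 40+95+88+69 = 292 pts.
Row-greedy (each employee in turn takes its best remaining role) gives 260 pts, worse by 32.
Checked against all permutations: 292 pts is optimal.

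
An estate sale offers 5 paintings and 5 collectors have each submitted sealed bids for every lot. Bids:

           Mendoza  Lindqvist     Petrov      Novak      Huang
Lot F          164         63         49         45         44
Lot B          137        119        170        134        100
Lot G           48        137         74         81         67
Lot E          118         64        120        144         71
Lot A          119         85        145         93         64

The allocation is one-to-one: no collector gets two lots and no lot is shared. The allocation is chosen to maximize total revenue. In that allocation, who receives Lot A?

Petrov receives Lot A.

Optimal: Mendoza→Lot F ($164), Lindqvist→Lot G ($137), Petrov→Lot A ($145), Novak→Lot E ($144), Huang→Lot B ($100) — total 164+137+145+144+100 = $690.
Column-greedy (each lot in turn goes to its best remaining collector) gives $679, worse by 11.
Swapping Novak↔Mendoza (Novak→Lot F $45, Mendoza→Lot E $118) loses 145.
Petrov's own top lot is Lot B ($170), but forcing Petrov→Lot B and reassigning the rest optimally gives only $679 — worse by 11.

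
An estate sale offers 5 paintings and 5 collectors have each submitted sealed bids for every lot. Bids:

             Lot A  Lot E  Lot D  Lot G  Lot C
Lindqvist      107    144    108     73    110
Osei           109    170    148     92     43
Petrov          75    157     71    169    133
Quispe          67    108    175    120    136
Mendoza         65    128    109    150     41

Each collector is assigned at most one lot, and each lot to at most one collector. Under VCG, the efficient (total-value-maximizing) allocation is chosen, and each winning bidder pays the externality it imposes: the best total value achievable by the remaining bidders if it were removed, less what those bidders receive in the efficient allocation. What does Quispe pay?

Quispe pays $15.

Efficient allocation: Lindqvist→Lot A ($107), Osei→Lot E ($170), Petrov→Lot C ($133), Quispe→Lot D ($175), Mendoza→Lot G ($150); total welfare W = $735.
Quispe receives Lot D at value $175, so the others get W − 175 = $560.
Without Quispe: best allocation of the remaining 4 bidders over all 5 lots is Lindqvist→Lot E ($144), Osei→Lot D ($148), Petrov→Lot C ($133), Mendoza→Lot G ($150), total $575.
VCG payment = (others' best without Quispe) − (others' welfare with Quispe) = 575 − 560 = $15.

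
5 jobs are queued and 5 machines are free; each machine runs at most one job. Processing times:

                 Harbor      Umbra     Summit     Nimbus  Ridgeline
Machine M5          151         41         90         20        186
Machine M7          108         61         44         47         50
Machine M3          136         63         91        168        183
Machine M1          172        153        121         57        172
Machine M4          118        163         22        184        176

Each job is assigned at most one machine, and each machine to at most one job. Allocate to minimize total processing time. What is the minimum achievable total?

This is a one-to-one assignment (minimum-cost bipartite matching).
Optimal: Harbor→Machine M3 (136 min), Umbra→Machine M5 (41 min), Summit→Machine M4 (22 min), Nimbus→Machine M1 (57 min), Ridgeline→Machine M7 (50 min) — total 136+41+22+57+50 = 306 min.
Row-greedy (each job in turn takes its cheapest remaining machine) gives 411 min, worse by 105.
Next-best assignment: Harbor→Machine M1, Umbra→Machine M3, Summit→Machine M4, Nimbus→Machine M5, Ridgeline→Machine M7 = 327 min.
Every other assignment is strictly worse.

Min total: 306 min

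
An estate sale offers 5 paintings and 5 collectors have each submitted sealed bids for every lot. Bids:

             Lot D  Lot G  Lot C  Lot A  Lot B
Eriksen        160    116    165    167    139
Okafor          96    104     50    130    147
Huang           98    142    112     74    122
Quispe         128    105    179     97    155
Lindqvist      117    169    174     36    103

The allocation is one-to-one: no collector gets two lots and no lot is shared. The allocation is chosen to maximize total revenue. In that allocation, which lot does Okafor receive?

Optimal: Eriksen→Lot D ($160), Okafor→Lot A ($130), Huang→Lot G ($142), Quispe→Lot B ($155), Lindqvist→Lot C ($174) — total 160+130+142+155+174 = $761.
Swapping Quispe↔Huang (Quispe→Lot G $105, Huang→Lot B $122) loses 70.
Checked against all permutations: $761 is optimal.
Okafor's own top lot is Lot B ($147), but forcing Okafor→Lot B and reassigning the rest optimally gives only $760 — worse by 1.

Okafor receives Lot A.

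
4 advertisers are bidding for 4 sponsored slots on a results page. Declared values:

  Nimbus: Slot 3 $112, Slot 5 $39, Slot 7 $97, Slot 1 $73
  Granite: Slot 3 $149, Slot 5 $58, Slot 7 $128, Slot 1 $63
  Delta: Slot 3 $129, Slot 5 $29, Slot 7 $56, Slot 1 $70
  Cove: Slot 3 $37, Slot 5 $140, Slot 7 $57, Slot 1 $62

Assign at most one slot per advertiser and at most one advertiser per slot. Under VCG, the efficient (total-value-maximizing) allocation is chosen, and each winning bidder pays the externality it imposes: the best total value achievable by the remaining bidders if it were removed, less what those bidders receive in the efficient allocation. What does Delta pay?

Delta pays $45.

Efficient allocation: Nimbus→Slot 1 ($73), Granite→Slot 7 ($128), Delta→Slot 3 ($129), Cove→Slot 5 ($140); total welfare W = $470.
Delta receives Slot 3 at value $129, so the others get W − 129 = $341.
Without Delta: best allocation of the remaining 3 bidders over all 4 slots is Nimbus→Slot 7 ($97), Granite→Slot 3 ($149), Cove→Slot 5 ($140), total $386.
VCG payment = (others' best without Delta) − (others' welfare with Delta) = 386 − 341 = $45.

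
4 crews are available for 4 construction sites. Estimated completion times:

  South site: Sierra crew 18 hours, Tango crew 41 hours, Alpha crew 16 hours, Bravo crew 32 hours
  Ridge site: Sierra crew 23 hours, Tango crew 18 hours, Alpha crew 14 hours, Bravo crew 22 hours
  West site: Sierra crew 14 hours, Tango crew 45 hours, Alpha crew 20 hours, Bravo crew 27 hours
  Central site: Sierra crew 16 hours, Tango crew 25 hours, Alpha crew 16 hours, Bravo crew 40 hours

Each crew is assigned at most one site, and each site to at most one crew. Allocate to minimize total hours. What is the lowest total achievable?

Optimal: Sierra crew→West site (14 hours), Tango crew→Central site (25 hours), Alpha crew→South site (16 hours), Bravo crew→Ridge site (22 hours) — total 14+25+16+22 = 77 hours.

Minimum total: 77 hours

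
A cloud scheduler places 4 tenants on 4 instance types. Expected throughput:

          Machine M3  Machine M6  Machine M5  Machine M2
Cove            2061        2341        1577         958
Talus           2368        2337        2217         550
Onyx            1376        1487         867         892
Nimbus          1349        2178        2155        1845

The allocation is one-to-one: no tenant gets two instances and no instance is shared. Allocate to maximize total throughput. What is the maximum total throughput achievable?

Optimal: Cove→Machine M6 (2341 ops/s), Talus→Machine M5 (2217 ops/s), Onyx→Machine M3 (1376 ops/s), Nimbus→Machine M2 (1845 ops/s) — total 2341+2217+1376+1845 = 7779 ops/s.
Max-entry greedy (repeatedly take the single best remaining cell) gives 7756 ops/s, worse by 23.
Next-best assignment: Cove→Machine M6, Talus→Machine M3, Onyx→Machine M2, Nimbus→Machine M5 = 7756 ops/s.
Swapping Talus↔Nimbus (Talus→Machine M2 550 ops/s, Nimbus→Machine M5 2155 ops/s) loses 1357.

Maximum total: 7779 ops/s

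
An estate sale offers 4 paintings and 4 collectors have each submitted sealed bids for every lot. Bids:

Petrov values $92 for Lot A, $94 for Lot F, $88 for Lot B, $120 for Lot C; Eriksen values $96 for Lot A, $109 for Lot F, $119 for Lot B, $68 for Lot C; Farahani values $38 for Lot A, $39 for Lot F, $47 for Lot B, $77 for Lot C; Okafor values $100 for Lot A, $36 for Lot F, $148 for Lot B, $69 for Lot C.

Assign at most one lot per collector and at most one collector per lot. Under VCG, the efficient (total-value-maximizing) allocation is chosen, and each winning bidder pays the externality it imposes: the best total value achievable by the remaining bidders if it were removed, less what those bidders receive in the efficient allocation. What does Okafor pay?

Efficient allocation: Petrov→Lot A ($92), Eriksen→Lot F ($109), Farahani→Lot C ($77), Okafor→Lot B ($148); total welfare W = $426.
Okafor receives Lot B at value $148, so the others get W − 148 = $278.
Without Okafor: best allocation of the remaining 3 bidders over all 4 lots is Petrov→Lot F ($94), Eriksen→Lot B ($119), Farahani→Lot C ($77), total $290.
VCG payment = (others' best without Okafor) − (others' welfare with Okafor) = 290 − 278 = $12.

Okafor pays $12.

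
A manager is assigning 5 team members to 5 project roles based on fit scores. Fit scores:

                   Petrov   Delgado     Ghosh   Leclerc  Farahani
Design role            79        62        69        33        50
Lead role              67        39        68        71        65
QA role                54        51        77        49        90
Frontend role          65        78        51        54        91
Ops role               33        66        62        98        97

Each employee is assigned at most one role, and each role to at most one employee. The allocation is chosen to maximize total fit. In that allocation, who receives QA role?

This is a one-to-one assignment (maximum-weight bipartite matching).
Optimal: Petrov→Design role (79 pts), Delgado→Frontend role (78 pts), Ghosh→Lead role (68 pts), Leclerc→Ops role (98 pts), Farahani→QA role (90 pts) — total 79+78+68+98+90 = 413 pts.
Column-greedy (each role in turn goes to its best remaining employee) gives 380 pts, worse by 33.
Farahani's own top role is Ops role (97 pts), but forcing Farahani→Ops role and reassigning the rest optimally gives only 402 pts — worse by 11.

Farahani receives QA role.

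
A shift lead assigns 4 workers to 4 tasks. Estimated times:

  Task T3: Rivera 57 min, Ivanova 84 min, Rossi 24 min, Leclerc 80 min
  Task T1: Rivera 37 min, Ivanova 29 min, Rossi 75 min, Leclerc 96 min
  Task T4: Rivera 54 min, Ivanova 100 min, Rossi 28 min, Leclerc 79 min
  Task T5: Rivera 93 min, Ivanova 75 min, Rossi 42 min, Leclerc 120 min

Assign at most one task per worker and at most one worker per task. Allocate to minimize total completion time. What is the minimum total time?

Optimal: Rivera→Task T4 (54 min), Ivanova→Task T1 (29 min), Rossi→Task T5 (42 min), Leclerc→Task T3 (80 min) — total 54+29+42+80 = 205 min.
Column-greedy (each task in turn goes to its cheapest remaining worker) gives 227 min, worse by 22.

Min total: 205 min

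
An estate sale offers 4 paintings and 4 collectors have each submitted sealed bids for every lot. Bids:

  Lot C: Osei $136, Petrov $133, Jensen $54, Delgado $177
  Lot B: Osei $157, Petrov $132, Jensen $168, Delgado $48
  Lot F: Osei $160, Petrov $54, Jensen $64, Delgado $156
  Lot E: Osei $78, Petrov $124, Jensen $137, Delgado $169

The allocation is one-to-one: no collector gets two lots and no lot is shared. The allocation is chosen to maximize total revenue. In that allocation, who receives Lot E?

Optimal: Osei→Lot F ($160), Petrov→Lot C ($133), Jensen→Lot B ($168), Delgado→Lot E ($169) — total 160+133+168+169 = $630.
Next-best assignment: Osei→Lot F, Petrov→Lot E, Jensen→Lot B, Delgado→Lot C = $629.
Delgado's own top lot is Lot C ($177), but forcing Delgado→Lot C and reassigning the rest optimally gives only $629 — worse by 1.

Delgado receives Lot E.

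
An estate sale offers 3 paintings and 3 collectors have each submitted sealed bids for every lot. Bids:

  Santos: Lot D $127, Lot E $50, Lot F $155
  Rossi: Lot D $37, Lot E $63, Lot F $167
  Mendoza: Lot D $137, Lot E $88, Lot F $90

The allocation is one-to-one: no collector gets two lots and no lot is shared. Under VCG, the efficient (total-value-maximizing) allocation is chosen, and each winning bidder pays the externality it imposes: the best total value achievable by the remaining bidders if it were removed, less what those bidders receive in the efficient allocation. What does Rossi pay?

Rossi pays $77.

Efficient allocation: Santos→Lot D ($127), Rossi→Lot F ($167), Mendoza→Lot E ($88); total welfare W = $382.
Rossi receives Lot F at value $167, so the others get W − 167 = $215.
Without Rossi: best allocation of the remaining 2 bidders over all 3 lots is Santos→Lot F ($155), Mendoza→Lot D ($137), total $292.
VCG payment = (others' best without Rossi) − (others' welfare with Rossi) = 292 − 215 = $77.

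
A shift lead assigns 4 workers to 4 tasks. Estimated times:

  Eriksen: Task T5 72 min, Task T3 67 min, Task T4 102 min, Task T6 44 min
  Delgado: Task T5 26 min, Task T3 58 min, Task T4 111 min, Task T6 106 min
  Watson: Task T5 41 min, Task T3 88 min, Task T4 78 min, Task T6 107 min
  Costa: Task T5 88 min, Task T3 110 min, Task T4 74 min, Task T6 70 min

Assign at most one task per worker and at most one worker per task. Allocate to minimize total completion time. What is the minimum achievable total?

Min total: 217 min

Optimal: Eriksen→Task T6 (44 min), Delgado→Task T3 (58 min), Watson→Task T5 (41 min), Costa→Task T4 (74 min) — total 44+58+41+74 = 217 min.
No other one-to-one assignment undercuts 217 min.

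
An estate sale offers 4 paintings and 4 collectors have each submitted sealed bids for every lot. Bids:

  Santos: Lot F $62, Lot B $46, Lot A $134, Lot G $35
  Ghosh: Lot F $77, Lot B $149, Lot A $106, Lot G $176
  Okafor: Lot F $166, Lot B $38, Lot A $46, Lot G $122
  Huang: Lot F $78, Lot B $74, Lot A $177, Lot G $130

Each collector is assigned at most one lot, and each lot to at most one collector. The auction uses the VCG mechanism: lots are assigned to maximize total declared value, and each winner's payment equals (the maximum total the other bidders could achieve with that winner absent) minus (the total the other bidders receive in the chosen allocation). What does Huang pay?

Efficient allocation: Santos→Lot A ($134), Ghosh→Lot B ($149), Okafor→Lot F ($166), Huang→Lot G ($130); total welfare W = $579.
Huang receives Lot G at value $130, so the others get W − 130 = $449.
Without Huang: best allocation of the remaining 3 bidders over all 4 lots is Santos→Lot A ($134), Ghosh→Lot G ($176), Okafor→Lot F ($166), total $476.
VCG payment = (others' best without Huang) − (others' welfare with Huang) = 476 − 449 = $27.

Huang pays $27.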